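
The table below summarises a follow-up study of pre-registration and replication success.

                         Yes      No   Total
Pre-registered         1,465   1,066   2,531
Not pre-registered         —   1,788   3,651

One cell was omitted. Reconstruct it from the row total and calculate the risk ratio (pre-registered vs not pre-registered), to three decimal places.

1.134

The missing cell is in the unexposed row: 3651 − 1788 = 1863.
So a = 1465, b = 1066, c = 1863, d = 1788.
RR = [a/(a+b)] / [c/(c+d)] = (1465/2531) / (1863/3651) = 0.57882/0.51027 = 1.13434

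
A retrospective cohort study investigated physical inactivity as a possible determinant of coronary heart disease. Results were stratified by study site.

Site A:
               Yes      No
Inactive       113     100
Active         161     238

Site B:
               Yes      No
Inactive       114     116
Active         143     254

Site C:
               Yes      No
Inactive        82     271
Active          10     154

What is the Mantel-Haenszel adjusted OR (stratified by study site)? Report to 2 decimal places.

OR_MH = Σ(aᵢdᵢ/nᵢ) / Σ(bᵢcᵢ/nᵢ), where nᵢ is the stratum total.
Stratum 1 (Site A): n = 612; a·d/n = 113·238/612 = 43.9444; b·c/n = 100·161/612 = 26.3072
Stratum 2 (Site B): n = 627; a·d/n = 114·254/627 = 46.1818; b·c/n = 116·143/627 = 26.4561
Stratum 3 (Site C): n = 517; a·d/n = 82·154/517 = 24.4255; b·c/n = 271·10/517 = 5.2418
OR_MH = (43.9444 + 46.1818 + 24.4255) / (26.3072 + 26.4561 + 5.2418) = 114.5518 / 58.0051 = 1.97486

1.97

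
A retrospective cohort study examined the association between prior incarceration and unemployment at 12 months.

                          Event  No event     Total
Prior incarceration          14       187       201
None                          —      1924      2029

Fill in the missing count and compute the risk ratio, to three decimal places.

The missing cell is in the unexposed row: 2029 − 1924 = 105.
So a = 14, b = 187, c = 105, d = 1924.
RR = [a/(a+b)] / [c/(c+d)] = (14/201) / (105/2029) = 0.06965/0.05175 = 1.34594

1.346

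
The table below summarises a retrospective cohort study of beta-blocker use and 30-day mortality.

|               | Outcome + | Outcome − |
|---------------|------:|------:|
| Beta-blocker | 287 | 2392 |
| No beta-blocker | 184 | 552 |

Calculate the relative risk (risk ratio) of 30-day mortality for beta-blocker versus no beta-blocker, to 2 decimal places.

0.43

Cells: a = 287, b = 2392, c = 184, d = 552.
Risk in exposed = 287/2679 = 0.10713; risk in unexposed = 184/736 = 0.25000.
RR = 0.10713 / 0.25000 = 0.42852
The risk is 57% lower among the exposed than among the unexposed.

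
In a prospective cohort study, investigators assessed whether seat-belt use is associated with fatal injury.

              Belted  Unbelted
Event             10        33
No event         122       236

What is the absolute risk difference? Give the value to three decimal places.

-0.047

Reading the table with exposure as columns: a = 10 (Belted, case), b = 122 (Belted, non-case), c = 33 (Unbelted, case), d = 236.
Risk in exposed = 10/132 = 0.075758; risk in unexposed = 33/269 = 0.122677.
Risk difference = 0.075758 − 0.122677 = -0.046919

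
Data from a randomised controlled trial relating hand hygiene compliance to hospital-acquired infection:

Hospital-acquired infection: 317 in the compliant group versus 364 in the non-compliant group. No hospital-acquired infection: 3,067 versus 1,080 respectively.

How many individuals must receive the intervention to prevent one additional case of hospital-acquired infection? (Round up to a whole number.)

Risk in treated group = 317/3384 = 0.09368; risk in control = 364/1444 = 0.25208.
Absolute risk reduction = 0.25208 − 0.09368 = 0.15840
NNT = 1 / ARR = 1 / 0.15840 = 6.313 → round up → 7

7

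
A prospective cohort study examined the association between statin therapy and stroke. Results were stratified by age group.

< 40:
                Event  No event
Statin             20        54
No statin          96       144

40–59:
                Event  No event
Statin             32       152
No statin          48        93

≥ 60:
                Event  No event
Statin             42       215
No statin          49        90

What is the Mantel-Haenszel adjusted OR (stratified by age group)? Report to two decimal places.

OR_MH = Σ(aᵢdᵢ/nᵢ) / Σ(bᵢcᵢ/nᵢ), where nᵢ is the stratum total.
Stratum 1 (< 40): n = 314; a·d/n = 20·144/314 = 9.1720; b·c/n = 54·96/314 = 16.5096
Stratum 2 (40–59): n = 325; a·d/n = 32·93/325 = 9.1569; b·c/n = 152·48/325 = 22.4492
Stratum 3 (≥ 60): n = 396; a·d/n = 42·90/396 = 9.5455; b·c/n = 215·49/396 = 26.6035
OR_MH = (9.1720 + 9.1569 + 9.5455) / (16.5096 + 22.4492 + 26.6035) = 27.8744 / 65.5623 = 0.42516

0.43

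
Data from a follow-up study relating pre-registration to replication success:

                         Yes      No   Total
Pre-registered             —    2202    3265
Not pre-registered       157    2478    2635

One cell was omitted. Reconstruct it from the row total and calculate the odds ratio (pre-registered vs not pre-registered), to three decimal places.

7.619

The missing cell is in the exposed row: 3265 − 2202 = 1063.
So a = 1063, b = 2202, c = 157, d = 2478.
OR = (a·d)/(b·c) = (1063 × 2478) / (2202 × 157) = 2634114 / 345714 = 7.61934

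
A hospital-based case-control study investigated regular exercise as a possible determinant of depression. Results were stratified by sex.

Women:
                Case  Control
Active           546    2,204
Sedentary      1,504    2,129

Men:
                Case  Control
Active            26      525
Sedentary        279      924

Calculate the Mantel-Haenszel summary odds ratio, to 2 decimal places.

0.32

OR_MH = Σ(aᵢdᵢ/nᵢ) / Σ(bᵢcᵢ/nᵢ), where nᵢ is the stratum total.
Stratum 1 (Women): n = 6383; a·d/n = 546·2129/6383 = 182.1141; b·c/n = 2204·1504/6383 = 519.3194
Stratum 2 (Men): n = 1754; a·d/n = 26·924/1754 = 13.6967; b·c/n = 525·279/1754 = 83.5091
OR_MH = (182.1141 + 13.6967) / (519.3194 + 83.5091) = 195.8107 / 602.8286 = 0.32482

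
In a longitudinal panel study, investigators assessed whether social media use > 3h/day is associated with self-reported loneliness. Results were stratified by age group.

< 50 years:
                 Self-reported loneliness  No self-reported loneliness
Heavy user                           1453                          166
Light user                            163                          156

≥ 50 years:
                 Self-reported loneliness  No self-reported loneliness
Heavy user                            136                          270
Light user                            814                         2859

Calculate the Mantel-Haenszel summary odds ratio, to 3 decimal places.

OR_MH = Σ(aᵢdᵢ/nᵢ) / Σ(bᵢcᵢ/nᵢ), where nᵢ is the stratum total.
Stratum 1 (< 50 years): n = 1938; a·d/n = 1453·156/1938 = 116.9598; b·c/n = 166·163/1938 = 13.9618
Stratum 2 (≥ 50 years): n = 4079; a·d/n = 136·2859/4079 = 95.3234; b·c/n = 270·814/4079 = 53.8809
OR_MH = (116.9598 + 95.3234) / (13.9618 + 53.8809) = 212.2831 / 67.8427 = 3.12905

3.129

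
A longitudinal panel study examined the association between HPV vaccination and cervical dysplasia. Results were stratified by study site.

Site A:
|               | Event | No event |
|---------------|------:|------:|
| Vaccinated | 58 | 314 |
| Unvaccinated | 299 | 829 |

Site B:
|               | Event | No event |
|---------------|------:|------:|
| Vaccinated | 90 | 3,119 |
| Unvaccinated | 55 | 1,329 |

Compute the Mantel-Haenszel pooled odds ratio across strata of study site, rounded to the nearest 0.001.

0.581

OR_MH = Σ(aᵢdᵢ/nᵢ) / Σ(bᵢcᵢ/nᵢ), where nᵢ is the stratum total.
Stratum 1 (Site A): n = 1500; a·d/n = 58·829/1500 = 32.0547; b·c/n = 314·299/1500 = 62.5907
Stratum 2 (Site B): n = 4593; a·d/n = 90·1329/4593 = 26.0418; b·c/n = 3119·55/4593 = 37.3492
OR_MH = (32.0547 + 26.0418) / (62.5907 + 37.3492) = 58.0965 / 99.9399 = 0.58131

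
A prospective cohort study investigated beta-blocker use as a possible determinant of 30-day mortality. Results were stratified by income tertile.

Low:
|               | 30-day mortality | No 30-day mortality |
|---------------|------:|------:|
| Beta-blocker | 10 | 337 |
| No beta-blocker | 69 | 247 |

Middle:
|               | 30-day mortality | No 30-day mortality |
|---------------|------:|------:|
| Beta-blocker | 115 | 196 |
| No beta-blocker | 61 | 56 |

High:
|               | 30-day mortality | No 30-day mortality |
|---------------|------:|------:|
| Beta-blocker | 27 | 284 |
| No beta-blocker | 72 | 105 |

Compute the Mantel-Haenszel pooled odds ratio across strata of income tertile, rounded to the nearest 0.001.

0.234

OR_MH = Σ(aᵢdᵢ/nᵢ) / Σ(bᵢcᵢ/nᵢ), where nᵢ is the stratum total.
Stratum 1 (Low): n = 663; a·d/n = 10·247/663 = 3.7255; b·c/n = 337·69/663 = 35.0724
Stratum 2 (Middle): n = 428; a·d/n = 115·56/428 = 15.0467; b·c/n = 196·61/428 = 27.9346
Stratum 3 (High): n = 488; a·d/n = 27·105/488 = 5.8094; b·c/n = 284·72/488 = 41.9016
OR_MH = (3.7255 + 15.0467 + 5.8094) / (35.0724 + 27.9346 + 41.9016) = 24.5816 / 104.9086 = 0.23431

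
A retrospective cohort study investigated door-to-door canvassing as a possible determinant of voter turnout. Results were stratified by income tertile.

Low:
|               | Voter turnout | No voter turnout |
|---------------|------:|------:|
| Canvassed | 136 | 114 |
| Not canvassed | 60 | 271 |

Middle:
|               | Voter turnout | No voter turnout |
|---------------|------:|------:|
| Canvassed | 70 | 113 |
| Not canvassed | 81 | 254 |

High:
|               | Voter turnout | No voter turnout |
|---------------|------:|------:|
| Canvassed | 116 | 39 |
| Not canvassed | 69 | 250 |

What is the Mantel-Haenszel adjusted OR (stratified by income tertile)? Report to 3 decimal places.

4.526

OR_MH = Σ(aᵢdᵢ/nᵢ) / Σ(bᵢcᵢ/nᵢ), where nᵢ is the stratum total.
Stratum 1 (Low): n = 581; a·d/n = 136·271/581 = 63.4355; b·c/n = 114·60/581 = 11.7728
Stratum 2 (Middle): n = 518; a·d/n = 70·254/518 = 34.3243; b·c/n = 113·81/518 = 17.6699
Stratum 3 (High): n = 474; a·d/n = 116·250/474 = 61.1814; b·c/n = 39·69/474 = 5.6772
OR_MH = (63.4355 + 34.3243 + 61.1814) / (11.7728 + 17.6699 + 5.6772) = 158.9412 / 35.1199 = 4.52567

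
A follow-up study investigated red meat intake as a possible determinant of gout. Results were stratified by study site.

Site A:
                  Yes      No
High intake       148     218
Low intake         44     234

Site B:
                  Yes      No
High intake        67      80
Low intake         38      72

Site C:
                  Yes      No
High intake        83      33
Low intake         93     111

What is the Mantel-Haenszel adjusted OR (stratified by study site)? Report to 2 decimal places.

2.79

OR_MH = Σ(aᵢdᵢ/nᵢ) / Σ(bᵢcᵢ/nᵢ), where nᵢ is the stratum total.
Stratum 1 (Site A): n = 644; a·d/n = 148·234/644 = 53.7764; b·c/n = 218·44/644 = 14.8944
Stratum 2 (Site B): n = 257; a·d/n = 67·72/257 = 18.7704; b·c/n = 80·38/257 = 11.8288
Stratum 3 (Site C): n = 320; a·d/n = 83·111/320 = 28.7906; b·c/n = 33·93/320 = 9.5906
OR_MH = (53.7764 + 18.7704 + 28.7906) / (14.8944 + 11.8288 + 9.5906) = 101.3375 / 36.3138 = 2.79060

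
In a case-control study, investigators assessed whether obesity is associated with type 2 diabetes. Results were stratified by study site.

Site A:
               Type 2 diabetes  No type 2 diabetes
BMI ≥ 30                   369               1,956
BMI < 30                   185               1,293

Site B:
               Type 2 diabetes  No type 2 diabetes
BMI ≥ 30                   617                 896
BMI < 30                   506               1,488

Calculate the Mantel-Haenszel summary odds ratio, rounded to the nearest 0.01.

OR_MH = Σ(aᵢdᵢ/nᵢ) / Σ(bᵢcᵢ/nᵢ), where nᵢ is the stratum total.
Stratum 1 (Site A): n = 3803; a·d/n = 369·1293/3803 = 125.4581; b·c/n = 1956·185/3803 = 95.1512
Stratum 2 (Site B): n = 3507; a·d/n = 617·1488/3507 = 261.7896; b·c/n = 896·506/3507 = 129.2774
OR_MH = (125.4581 + 261.7896) / (95.1512 + 129.2774) = 387.2476 / 224.4286 = 1.72548

1.73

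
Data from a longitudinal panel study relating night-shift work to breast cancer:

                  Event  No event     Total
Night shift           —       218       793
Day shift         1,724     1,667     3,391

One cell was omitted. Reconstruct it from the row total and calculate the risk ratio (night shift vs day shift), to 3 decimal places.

1.426

The missing cell is in the exposed row: 793 − 218 = 575.
So a = 575, b = 218, c = 1724, d = 1667.
RR = [a/(a+b)] / [c/(c+d)] = (575/793) / (1724/3391) = 0.72509/0.50840 = 1.42622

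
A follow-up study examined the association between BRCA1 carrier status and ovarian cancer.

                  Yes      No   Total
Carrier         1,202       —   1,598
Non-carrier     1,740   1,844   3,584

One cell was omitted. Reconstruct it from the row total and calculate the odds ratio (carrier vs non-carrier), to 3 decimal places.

3.217

The missing cell is in the exposed row: 1598 − 1202 = 396.
So a = 1202, b = 396, c = 1740, d = 1844.
OR = (a·d)/(b·c) = (1202 × 1844) / (396 × 1740) = 2216488 / 689040 = 3.21678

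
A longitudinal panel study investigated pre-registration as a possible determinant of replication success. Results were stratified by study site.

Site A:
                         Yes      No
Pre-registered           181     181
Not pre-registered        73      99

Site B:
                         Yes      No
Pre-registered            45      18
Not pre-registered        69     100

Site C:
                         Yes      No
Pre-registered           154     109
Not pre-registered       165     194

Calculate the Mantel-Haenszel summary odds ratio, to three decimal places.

OR_MH = Σ(aᵢdᵢ/nᵢ) / Σ(bᵢcᵢ/nᵢ), where nᵢ is the stratum total.
Stratum 1 (Site A): n = 534; a·d/n = 181·99/534 = 33.5562; b·c/n = 181·73/534 = 24.7434
Stratum 2 (Site B): n = 232; a·d/n = 45·100/232 = 19.3966; b·c/n = 18·69/232 = 5.3534
Stratum 3 (Site C): n = 622; a·d/n = 154·194/622 = 48.0322; b·c/n = 109·165/622 = 28.9148
OR_MH = (33.5562 + 19.3966 + 48.0322) / (24.7434 + 5.3534 + 28.9148) = 100.9849 / 59.0117 = 1.71127

1.711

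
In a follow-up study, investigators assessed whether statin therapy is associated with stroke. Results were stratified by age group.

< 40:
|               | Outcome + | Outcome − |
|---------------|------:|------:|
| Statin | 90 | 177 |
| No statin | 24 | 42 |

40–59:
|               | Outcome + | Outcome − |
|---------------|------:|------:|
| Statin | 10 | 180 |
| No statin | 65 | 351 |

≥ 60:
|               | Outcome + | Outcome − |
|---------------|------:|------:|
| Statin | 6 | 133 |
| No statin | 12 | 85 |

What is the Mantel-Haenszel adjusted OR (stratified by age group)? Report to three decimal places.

OR_MH = Σ(aᵢdᵢ/nᵢ) / Σ(bᵢcᵢ/nᵢ), where nᵢ is the stratum total.
Stratum 1 (< 40): n = 333; a·d/n = 90·42/333 = 11.3514; b·c/n = 177·24/333 = 12.7568
Stratum 2 (40–59): n = 606; a·d/n = 10·351/606 = 5.7921; b·c/n = 180·65/606 = 19.3069
Stratum 3 (≥ 60): n = 236; a·d/n = 6·85/236 = 2.1610; b·c/n = 133·12/236 = 6.7627
OR_MH = (11.3514 + 5.7921 + 2.1610) / (12.7568 + 19.3069 + 6.7627) = 19.3044 / 38.8264 = 0.49720

0.497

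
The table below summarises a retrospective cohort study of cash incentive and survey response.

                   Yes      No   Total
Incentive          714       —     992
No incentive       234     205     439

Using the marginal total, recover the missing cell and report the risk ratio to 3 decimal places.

1.350

The missing cell is in the exposed row: 992 − 714 = 278.
So a = 714, b = 278, c = 234, d = 205.
RR = [a/(a+b)] / [c/(c+d)] = (714/992) / (234/439) = 0.71976/0.53303 = 1.35032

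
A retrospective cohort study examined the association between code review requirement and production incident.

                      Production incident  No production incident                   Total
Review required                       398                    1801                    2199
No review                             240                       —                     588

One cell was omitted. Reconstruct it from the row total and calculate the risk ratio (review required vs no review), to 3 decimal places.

The missing cell is in the unexposed row: 588 − 240 = 348.
So a = 398, b = 1801, c = 240, d = 348.
RR = [a/(a+b)] / [c/(c+d)] = (398/2199) / (240/588) = 0.18099/0.40816 = 0.44343

0.443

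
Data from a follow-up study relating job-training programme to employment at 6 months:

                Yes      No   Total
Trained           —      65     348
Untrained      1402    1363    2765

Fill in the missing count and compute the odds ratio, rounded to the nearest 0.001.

4.233

The missing cell is in the exposed row: 348 − 65 = 283.
So a = 283, b = 65, c = 1402, d = 1363.
OR = (a·d)/(b·c) = (283 × 1363) / (65 × 1402) = 385729 / 91130 = 4.23273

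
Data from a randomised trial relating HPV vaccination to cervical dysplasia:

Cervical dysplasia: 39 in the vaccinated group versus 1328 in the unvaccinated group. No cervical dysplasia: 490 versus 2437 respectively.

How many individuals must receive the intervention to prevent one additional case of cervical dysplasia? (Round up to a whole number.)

Risk in treated group = 39/529 = 0.07372; risk in control = 1328/3765 = 0.35272.
Absolute risk reduction = 0.35272 − 0.07372 = 0.27900
NNT = 1 / ARR = 1 / 0.27900 = 3.584 → round up → 4

4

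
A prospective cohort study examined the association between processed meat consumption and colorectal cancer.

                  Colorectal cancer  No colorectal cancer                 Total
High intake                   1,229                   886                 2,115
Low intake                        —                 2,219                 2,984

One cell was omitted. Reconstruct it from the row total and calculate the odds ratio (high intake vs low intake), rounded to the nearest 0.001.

The missing cell is in the unexposed row: 2984 − 2219 = 765.
So a = 1229, b = 886, c = 765, d = 2219.
OR = (a·d)/(b·c) = (1229 × 2219) / (886 × 765) = 2727151 / 677790 = 4.02359

4.024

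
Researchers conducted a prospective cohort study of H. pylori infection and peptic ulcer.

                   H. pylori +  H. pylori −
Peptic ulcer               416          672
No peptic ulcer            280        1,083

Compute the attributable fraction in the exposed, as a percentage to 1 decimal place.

Reading the table with exposure as columns: a = 416 (H. pylori +, case), b = 280 (H. pylori +, non-case), c = 672 (H. pylori −, case), d = 1083.
Risk in exposed = 416/696 = 0.59770; risk in unexposed = 672/1755 = 0.38291.
RR = 0.59770/0.38291 = 1.56096
AR% = (RR − 1)/RR × 100 = (1.56096 − 1)/1.56096 × 100 = 35.9369%

35.9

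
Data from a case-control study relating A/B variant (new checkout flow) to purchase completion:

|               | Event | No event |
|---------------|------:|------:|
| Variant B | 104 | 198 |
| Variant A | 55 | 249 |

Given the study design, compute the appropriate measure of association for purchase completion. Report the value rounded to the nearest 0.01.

Cells: a = 104, b = 198, c = 55, d = 249.
This is a case-control study: participants were sampled on outcome status, so risks in the source population cannot be estimated directly — relative risk is not valid here. The odds ratio is the appropriate measure.
OR = (a·d)/(b·c) = (104 × 249) / (198 × 55) = 25896 / 10890 = 2.37796

2.38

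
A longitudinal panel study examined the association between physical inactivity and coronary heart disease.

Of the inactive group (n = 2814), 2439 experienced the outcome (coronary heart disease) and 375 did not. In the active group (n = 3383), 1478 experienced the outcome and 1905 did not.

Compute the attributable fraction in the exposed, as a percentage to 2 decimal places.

From the description: a = 2439, b = 375, c = 1478, d = 1905.
Risk in exposed = 2439/2814 = 0.86674; risk in unexposed = 1478/3383 = 0.43689.
RR = 0.86674/0.43689 = 1.98388
AR% = (RR − 1)/RR × 100 = (1.98388 − 1)/1.98388 × 100 = 49.5937%

49.59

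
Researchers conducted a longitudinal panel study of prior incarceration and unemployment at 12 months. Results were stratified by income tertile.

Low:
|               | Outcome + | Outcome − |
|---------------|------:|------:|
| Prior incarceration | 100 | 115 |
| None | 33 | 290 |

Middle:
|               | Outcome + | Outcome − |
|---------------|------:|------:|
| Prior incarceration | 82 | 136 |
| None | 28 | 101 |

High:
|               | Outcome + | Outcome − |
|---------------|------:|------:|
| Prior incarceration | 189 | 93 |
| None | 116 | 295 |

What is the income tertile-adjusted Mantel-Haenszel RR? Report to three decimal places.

2.598

RR_MH = Σ(aᵢ·n₀ᵢ/nᵢ) / Σ(cᵢ·n₁ᵢ/nᵢ), with n₁ᵢ = aᵢ+bᵢ (exposed), n₀ᵢ = cᵢ+dᵢ (unexposed), nᵢ = n₁ᵢ+n₀ᵢ.
Stratum 1 (Low): n₁ = 215, n₀ = 323, n = 538; a·n₀/n = 100·323/538 = 60.0372; c·n₁/n = 33·215/538 = 13.1877
Stratum 2 (Middle): n₁ = 218, n₀ = 129, n = 347; a·n₀/n = 82·129/347 = 30.4841; c·n₁/n = 28·218/347 = 17.5908
Stratum 3 (High): n₁ = 282, n₀ = 411, n = 693; a·n₀/n = 189·411/693 = 112.0909; c·n₁/n = 116·282/693 = 47.2035
RR_MH = (60.0372 + 30.4841 + 112.0909) / (13.1877 + 17.5908 + 47.2035) = 202.6122 / 77.9820 = 2.59819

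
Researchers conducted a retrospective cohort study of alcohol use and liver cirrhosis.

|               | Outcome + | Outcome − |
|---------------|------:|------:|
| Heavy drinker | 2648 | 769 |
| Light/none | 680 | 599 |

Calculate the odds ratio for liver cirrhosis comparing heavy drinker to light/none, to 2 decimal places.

Cells: a = 2648, b = 769, c = 680, d = 599.
OR = (a·d)/(b·c) = (2648 × 599) / (769 × 680) = 1586152 / 522920 = 3.03326
The odds of liver cirrhosis are about 3.03 times as high in the heavy drinker group.

3.03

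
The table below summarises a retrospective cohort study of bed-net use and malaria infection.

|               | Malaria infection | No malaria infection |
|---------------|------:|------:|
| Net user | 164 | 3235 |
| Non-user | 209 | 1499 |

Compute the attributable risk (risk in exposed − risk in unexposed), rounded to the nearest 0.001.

Cells: a = 164, b = 3235, c = 209, d = 1499.
Risk in exposed = 164/3399 = 0.048249; risk in unexposed = 209/1708 = 0.122365.
Risk difference = 0.048249 − 0.122365 = -0.074116

-0.074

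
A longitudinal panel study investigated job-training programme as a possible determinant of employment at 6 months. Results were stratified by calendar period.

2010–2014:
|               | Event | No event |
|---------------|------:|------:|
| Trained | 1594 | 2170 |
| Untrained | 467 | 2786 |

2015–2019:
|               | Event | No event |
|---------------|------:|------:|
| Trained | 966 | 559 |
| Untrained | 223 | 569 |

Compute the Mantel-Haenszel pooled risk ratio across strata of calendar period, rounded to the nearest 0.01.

RR_MH = Σ(aᵢ·n₀ᵢ/nᵢ) / Σ(cᵢ·n₁ᵢ/nᵢ), with n₁ᵢ = aᵢ+bᵢ (exposed), n₀ᵢ = cᵢ+dᵢ (unexposed), nᵢ = n₁ᵢ+n₀ᵢ.
Stratum 1 (2010–2014): n₁ = 3764, n₀ = 3253, n = 7017; a·n₀/n = 1594·3253/7017 = 738.9600; c·n₁/n = 467·3764/7017 = 250.5042
Stratum 2 (2015–2019): n₁ = 1525, n₀ = 792, n = 2317; a·n₀/n = 966·792/2317 = 330.1994; c·n₁/n = 223·1525/2317 = 146.7738
RR_MH = (738.9600 + 330.1994) / (250.5042 + 146.7738) = 1069.1594 / 397.2780 = 2.69121

2.69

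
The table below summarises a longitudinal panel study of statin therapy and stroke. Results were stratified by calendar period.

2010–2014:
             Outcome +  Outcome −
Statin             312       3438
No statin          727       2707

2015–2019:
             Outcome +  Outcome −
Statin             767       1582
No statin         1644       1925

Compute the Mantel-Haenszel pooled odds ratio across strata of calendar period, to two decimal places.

OR_MH = Σ(aᵢdᵢ/nᵢ) / Σ(bᵢcᵢ/nᵢ), where nᵢ is the stratum total.
Stratum 1 (2010–2014): n = 7184; a·d/n = 312·2707/7184 = 117.5646; b·c/n = 3438·727/7184 = 347.9156
Stratum 2 (2015–2019): n = 5918; a·d/n = 767·1925/5918 = 249.4888; b·c/n = 1582·1644/5918 = 439.4741
OR_MH = (117.5646 + 249.4888) / (347.9156 + 439.4741) = 367.0534 / 787.3898 = 0.46616

0.47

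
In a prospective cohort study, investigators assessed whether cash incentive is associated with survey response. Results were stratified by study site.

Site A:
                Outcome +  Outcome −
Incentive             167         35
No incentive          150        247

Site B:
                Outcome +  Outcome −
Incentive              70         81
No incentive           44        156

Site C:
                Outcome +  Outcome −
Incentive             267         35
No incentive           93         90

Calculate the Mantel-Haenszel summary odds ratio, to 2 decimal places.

OR_MH = Σ(aᵢdᵢ/nᵢ) / Σ(bᵢcᵢ/nᵢ), where nᵢ is the stratum total.
Stratum 1 (Site A): n = 599; a·d/n = 167·247/599 = 68.8631; b·c/n = 35·150/599 = 8.7646
Stratum 2 (Site B): n = 351; a·d/n = 70·156/351 = 31.1111; b·c/n = 81·44/351 = 10.1538
Stratum 3 (Site C): n = 485; a·d/n = 267·90/485 = 49.5464; b·c/n = 35·93/485 = 6.7113
OR_MH = (68.8631 + 31.1111 + 49.5464) / (8.7646 + 10.1538 + 6.7113) = 149.5206 / 25.6298 = 5.83386

5.83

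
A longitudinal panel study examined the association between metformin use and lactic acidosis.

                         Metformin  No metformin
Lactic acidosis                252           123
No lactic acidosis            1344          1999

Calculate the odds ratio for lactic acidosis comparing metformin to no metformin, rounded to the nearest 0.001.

3.047

Reading the table with exposure as columns: a = 252 (Metformin, case), b = 1344 (Metformin, non-case), c = 123 (No metformin, case), d = 1999.
OR = (a·d)/(b·c) = (252 × 1999) / (1344 × 123) = 503748 / 165312 = 3.04726
The odds of lactic acidosis are about 3.05 times as high in the metformin group.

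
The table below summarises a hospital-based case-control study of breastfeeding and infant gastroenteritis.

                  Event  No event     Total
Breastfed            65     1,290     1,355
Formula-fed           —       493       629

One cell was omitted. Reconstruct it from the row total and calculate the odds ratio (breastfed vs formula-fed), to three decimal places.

The missing cell is in the unexposed row: 629 − 493 = 136.
So a = 65, b = 1290, c = 136, d = 493.
OR = (a·d)/(b·c) = (65 × 493) / (1290 × 136) = 32045 / 175440 = 0.18266

0.183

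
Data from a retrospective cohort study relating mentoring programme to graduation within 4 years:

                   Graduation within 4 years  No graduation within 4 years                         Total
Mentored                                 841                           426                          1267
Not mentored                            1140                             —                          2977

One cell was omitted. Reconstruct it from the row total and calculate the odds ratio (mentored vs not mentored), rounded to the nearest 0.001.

3.181

The missing cell is in the unexposed row: 2977 − 1140 = 1837.
So a = 841, b = 426, c = 1140, d = 1837.
OR = (a·d)/(b·c) = (841 × 1837) / (426 × 1140) = 1544917 / 485640 = 3.18120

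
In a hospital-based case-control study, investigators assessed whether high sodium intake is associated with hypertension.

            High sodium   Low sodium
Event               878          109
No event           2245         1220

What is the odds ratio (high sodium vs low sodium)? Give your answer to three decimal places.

4.377

Reading the table with exposure as columns: a = 878 (High sodium, case), b = 2245 (High sodium, non-case), c = 109 (Low sodium, case), d = 1220.
OR = (a·d)/(b·c) = (878 × 1220) / (2245 × 109) = 1071160 / 244705 = 4.37735
The odds of hypertension are about 4.38 times as high in the high sodium group.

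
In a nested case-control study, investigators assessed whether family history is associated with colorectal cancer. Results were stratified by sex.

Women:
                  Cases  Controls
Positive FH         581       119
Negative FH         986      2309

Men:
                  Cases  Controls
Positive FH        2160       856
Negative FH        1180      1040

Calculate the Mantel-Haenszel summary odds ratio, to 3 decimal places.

3.441

OR_MH = Σ(aᵢdᵢ/nᵢ) / Σ(bᵢcᵢ/nᵢ), where nᵢ is the stratum total.
Stratum 1 (Women): n = 3995; a·d/n = 581·2309/3995 = 335.8020; b·c/n = 119·986/3995 = 29.3702
Stratum 2 (Men): n = 5236; a·d/n = 2160·1040/5236 = 429.0298; b·c/n = 856·1180/5236 = 192.9106
OR_MH = (335.8020 + 429.0298) / (29.3702 + 192.9106) = 764.8318 / 222.2808 = 3.44084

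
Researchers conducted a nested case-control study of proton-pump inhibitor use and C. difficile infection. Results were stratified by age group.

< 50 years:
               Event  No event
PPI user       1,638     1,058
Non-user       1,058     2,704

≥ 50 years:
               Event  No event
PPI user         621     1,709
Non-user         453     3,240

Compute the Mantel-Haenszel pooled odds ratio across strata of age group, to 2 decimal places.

OR_MH = Σ(aᵢdᵢ/nᵢ) / Σ(bᵢcᵢ/nᵢ), where nᵢ is the stratum total.
Stratum 1 (< 50 years): n = 6458; a·d/n = 1638·2704/6458 = 685.8396; b·c/n = 1058·1058/6458 = 173.3298
Stratum 2 (≥ 50 years): n = 6023; a·d/n = 621·3240/6023 = 334.0594; b·c/n = 1709·453/6023 = 128.5368
OR_MH = (685.8396 + 334.0594) / (173.3298 + 128.5368) = 1019.8990 / 301.8666 = 3.37864

3.38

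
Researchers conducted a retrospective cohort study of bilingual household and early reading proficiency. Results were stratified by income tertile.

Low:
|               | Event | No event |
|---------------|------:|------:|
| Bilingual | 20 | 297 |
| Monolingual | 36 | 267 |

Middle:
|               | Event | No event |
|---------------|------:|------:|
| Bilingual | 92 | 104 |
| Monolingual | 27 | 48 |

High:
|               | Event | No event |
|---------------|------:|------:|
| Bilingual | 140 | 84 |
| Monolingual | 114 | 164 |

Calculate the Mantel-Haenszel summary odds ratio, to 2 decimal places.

1.51

OR_MH = Σ(aᵢdᵢ/nᵢ) / Σ(bᵢcᵢ/nᵢ), where nᵢ is the stratum total.
Stratum 1 (Low): n = 620; a·d/n = 20·267/620 = 8.6129; b·c/n = 297·36/620 = 17.2452
Stratum 2 (Middle): n = 271; a·d/n = 92·48/271 = 16.2952; b·c/n = 104·27/271 = 10.3616
Stratum 3 (High): n = 502; a·d/n = 140·164/502 = 45.7371; b·c/n = 84·114/502 = 19.0757
OR_MH = (8.6129 + 16.2952 + 45.7371) / (17.2452 + 10.3616 + 19.0757) = 70.6452 / 46.6825 = 1.51331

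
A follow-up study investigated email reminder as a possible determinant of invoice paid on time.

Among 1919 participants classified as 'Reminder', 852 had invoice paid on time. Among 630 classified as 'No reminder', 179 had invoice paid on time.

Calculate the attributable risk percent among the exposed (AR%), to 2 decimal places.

From the description: a = 852, b = 1067, c = 179, d = 451.
Risk in exposed = 852/1919 = 0.44398; risk in unexposed = 179/630 = 0.28413.
RR = 0.44398/0.28413 = 1.56262
AR% = (RR − 1)/RR × 100 = (1.56262 − 1)/1.56262 × 100 = 36.0047%

36.00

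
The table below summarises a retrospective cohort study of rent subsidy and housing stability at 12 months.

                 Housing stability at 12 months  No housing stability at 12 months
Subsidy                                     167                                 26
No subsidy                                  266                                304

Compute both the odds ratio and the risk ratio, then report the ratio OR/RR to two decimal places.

3.96

Cells: a = 167, b = 26, c = 266, d = 304.
OR = (167·304)/(26·266) = 50768/6916 = 7.34066
Risk in exposed = 167/193 = 0.86528; risk in unexposed = 266/570 = 0.46667; RR = 1.85418
OR/RR = 7.34066 / 1.85418 = 3.95897
The outcome is not rare, so the OR lies further from 1 than the RR.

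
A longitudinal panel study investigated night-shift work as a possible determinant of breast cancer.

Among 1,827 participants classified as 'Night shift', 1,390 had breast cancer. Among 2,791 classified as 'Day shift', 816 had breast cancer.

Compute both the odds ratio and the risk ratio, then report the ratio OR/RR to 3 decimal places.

From the description: a = 1390, b = 437, c = 816, d = 1975.
OR = (1390·1975)/(437·816) = 2745250/356592 = 7.69857
Risk in exposed = 1390/1827 = 0.76081; risk in unexposed = 816/2791 = 0.29237; RR = 2.60223
OR/RR = 7.69857 / 2.60223 = 2.95845
The outcome is not rare, so the OR lies further from 1 than the RR.

2.958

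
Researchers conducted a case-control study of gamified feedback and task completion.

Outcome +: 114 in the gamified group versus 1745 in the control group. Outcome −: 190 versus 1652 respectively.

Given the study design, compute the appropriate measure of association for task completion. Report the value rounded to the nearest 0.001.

0.568

From the description: a = 114, b = 190, c = 1745, d = 1652.
This is a case-control study: participants were sampled on outcome status, so risks in the source population cannot be estimated directly — relative risk is not valid here. The odds ratio is the appropriate measure.
OR = (a·d)/(b·c) = (114 × 1652) / (190 × 1745) = 188328 / 331550 = 0.56802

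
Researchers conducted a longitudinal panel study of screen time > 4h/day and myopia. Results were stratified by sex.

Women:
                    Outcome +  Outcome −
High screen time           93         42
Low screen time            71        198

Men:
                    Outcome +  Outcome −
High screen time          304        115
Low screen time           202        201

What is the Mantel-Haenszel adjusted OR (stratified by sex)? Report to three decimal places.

OR_MH = Σ(aᵢdᵢ/nᵢ) / Σ(bᵢcᵢ/nᵢ), where nᵢ is the stratum total.
Stratum 1 (Women): n = 404; a·d/n = 93·198/404 = 45.5792; b·c/n = 42·71/404 = 7.3812
Stratum 2 (Men): n = 822; a·d/n = 304·201/822 = 74.3358; b·c/n = 115·202/822 = 28.2603
OR_MH = (45.5792 + 74.3358) / (7.3812 + 28.2603) = 119.9150 / 35.6415 = 3.36447

3.364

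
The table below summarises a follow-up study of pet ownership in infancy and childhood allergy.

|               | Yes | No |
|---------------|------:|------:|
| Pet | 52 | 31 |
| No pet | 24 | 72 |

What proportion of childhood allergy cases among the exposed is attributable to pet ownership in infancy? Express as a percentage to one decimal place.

Cells: a = 52, b = 31, c = 24, d = 72.
Risk in exposed = 52/83 = 0.62651; risk in unexposed = 24/96 = 0.25000.
RR = 0.62651/0.25000 = 2.50602
AR% = (RR − 1)/RR × 100 = (2.50602 − 1)/2.50602 × 100 = 60.0962%

60.1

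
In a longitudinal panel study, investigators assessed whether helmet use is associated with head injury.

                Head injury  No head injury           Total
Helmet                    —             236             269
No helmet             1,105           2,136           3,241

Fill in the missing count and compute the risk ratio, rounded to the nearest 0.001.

The missing cell is in the exposed row: 269 − 236 = 33.
So a = 33, b = 236, c = 1105, d = 2136.
RR = [a/(a+b)] / [c/(c+d)] = (33/269) / (1105/3241) = 0.12268/0.34094 = 0.35981

0.360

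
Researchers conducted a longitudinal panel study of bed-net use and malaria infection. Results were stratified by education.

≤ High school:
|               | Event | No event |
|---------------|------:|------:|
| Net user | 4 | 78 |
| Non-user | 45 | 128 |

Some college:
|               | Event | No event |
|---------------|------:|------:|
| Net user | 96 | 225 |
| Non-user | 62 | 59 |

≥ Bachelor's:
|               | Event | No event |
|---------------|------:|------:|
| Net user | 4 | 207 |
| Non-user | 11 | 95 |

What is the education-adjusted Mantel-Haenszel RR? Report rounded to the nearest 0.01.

RR_MH = Σ(aᵢ·n₀ᵢ/nᵢ) / Σ(cᵢ·n₁ᵢ/nᵢ), with n₁ᵢ = aᵢ+bᵢ (exposed), n₀ᵢ = cᵢ+dᵢ (unexposed), nᵢ = n₁ᵢ+n₀ᵢ.
Stratum 1 (≤ High school): n₁ = 82, n₀ = 173, n = 255; a·n₀/n = 4·173/255 = 2.7137; c·n₁/n = 45·82/255 = 14.4706
Stratum 2 (Some college): n₁ = 321, n₀ = 121, n = 442; a·n₀/n = 96·121/442 = 26.2805; c·n₁/n = 62·321/442 = 45.0271
Stratum 3 (≥ Bachelor's): n₁ = 211, n₀ = 106, n = 317; a·n₀/n = 4·106/317 = 1.3375; c·n₁/n = 11·211/317 = 7.3218
RR_MH = (2.7137 + 26.2805 + 1.3375) / (14.4706 + 45.0271 + 7.3218) = 30.3318 / 66.8195 = 0.45394

0.45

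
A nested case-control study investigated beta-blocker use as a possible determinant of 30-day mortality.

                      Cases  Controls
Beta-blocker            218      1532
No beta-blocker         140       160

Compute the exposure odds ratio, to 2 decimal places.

Cells: a = 218, b = 1532, c = 140, d = 160.
OR = (a·d)/(b·c) = (218 × 160) / (1532 × 140) = 34880 / 214480 = 0.16263
Exposure is associated with lower odds of 30-day mortality (OR = 0.16 < 1).

0.16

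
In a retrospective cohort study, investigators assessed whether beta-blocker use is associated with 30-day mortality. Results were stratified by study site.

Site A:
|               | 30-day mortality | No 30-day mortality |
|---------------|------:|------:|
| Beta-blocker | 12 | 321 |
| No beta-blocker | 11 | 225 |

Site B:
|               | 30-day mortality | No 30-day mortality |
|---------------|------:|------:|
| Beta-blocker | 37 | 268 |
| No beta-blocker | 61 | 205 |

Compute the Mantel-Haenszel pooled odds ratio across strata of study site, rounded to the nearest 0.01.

0.52

OR_MH = Σ(aᵢdᵢ/nᵢ) / Σ(bᵢcᵢ/nᵢ), where nᵢ is the stratum total.
Stratum 1 (Site A): n = 569; a·d/n = 12·225/569 = 4.7452; b·c/n = 321·11/569 = 6.2056
Stratum 2 (Site B): n = 571; a·d/n = 37·205/571 = 13.2837; b·c/n = 268·61/571 = 28.6305
OR_MH = (4.7452 + 13.2837) / (6.2056 + 28.6305) = 18.0289 / 34.8361 = 0.51753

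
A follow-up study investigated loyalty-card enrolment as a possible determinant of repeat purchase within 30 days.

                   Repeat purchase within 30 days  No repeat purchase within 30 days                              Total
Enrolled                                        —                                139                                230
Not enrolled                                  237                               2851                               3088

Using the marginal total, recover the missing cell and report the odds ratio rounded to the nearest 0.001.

7.875

The missing cell is in the exposed row: 230 − 139 = 91.
So a = 91, b = 139, c = 237, d = 2851.
OR = (a·d)/(b·c) = (91 × 2851) / (139 × 237) = 259441 / 32943 = 7.87545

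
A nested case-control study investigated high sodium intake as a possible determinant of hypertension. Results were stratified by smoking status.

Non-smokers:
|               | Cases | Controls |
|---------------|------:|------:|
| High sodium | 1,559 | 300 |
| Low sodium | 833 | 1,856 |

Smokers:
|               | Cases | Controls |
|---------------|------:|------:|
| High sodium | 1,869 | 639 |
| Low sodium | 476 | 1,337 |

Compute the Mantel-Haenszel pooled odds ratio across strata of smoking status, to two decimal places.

OR_MH = Σ(aᵢdᵢ/nᵢ) / Σ(bᵢcᵢ/nᵢ), where nᵢ is the stratum total.
Stratum 1 (Non-smokers): n = 4548; a·d/n = 1559·1856/4548 = 636.2146; b·c/n = 300·833/4548 = 54.9472
Stratum 2 (Smokers): n = 4321; a·d/n = 1869·1337/4321 = 578.3043; b·c/n = 639·476/4321 = 70.3920
OR_MH = (636.2146 + 578.3043) / (54.9472 + 70.3920) = 1214.5189 / 125.3393 = 9.68985

9.69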